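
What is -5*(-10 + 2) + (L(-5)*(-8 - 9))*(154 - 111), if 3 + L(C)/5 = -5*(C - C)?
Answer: 11005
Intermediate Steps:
L(C) = -15 (L(C) = -15 + 5*(-5*(C - C)) = -15 + 5*(-5*0) = -15 + 5*0 = -15 + 0 = -15)
-5*(-10 + 2) + (L(-5)*(-8 - 9))*(154 - 111) = -5*(-10 + 2) + (-15*(-8 - 9))*(154 - 111) = -5*(-8) - 15*(-17)*43 = 40 + 255*43 = 40 + 10965 = 11005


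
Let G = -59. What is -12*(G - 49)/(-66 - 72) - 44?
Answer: -1228/23 ≈ -53.391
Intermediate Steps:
-12*(G - 49)/(-66 - 72) - 44 = -12*(-59 - 49)/(-66 - 72) - 44 = -(-1296)/(-138) - 44 = -(-1296)*(-1)/138 - 44 = -12*18/23 - 44 = -216/23 - 44 = -1228/23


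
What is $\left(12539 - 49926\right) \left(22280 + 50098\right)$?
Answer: $-2705996286$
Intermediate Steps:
$\left(12539 - 49926\right) \left(22280 + 50098\right) = \left(-37387\right) 72378 = -2705996286$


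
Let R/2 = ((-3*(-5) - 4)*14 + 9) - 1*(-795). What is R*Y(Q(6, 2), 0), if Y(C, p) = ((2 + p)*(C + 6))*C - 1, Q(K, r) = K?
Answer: 273988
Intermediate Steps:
Y(C, p) = -1 + C*(2 + p)*(6 + C) (Y(C, p) = ((2 + p)*(6 + C))*C - 1 = C*(2 + p)*(6 + C) - 1 = -1 + C*(2 + p)*(6 + C))
R = 1916 (R = 2*(((-3*(-5) - 4)*14 + 9) - 1*(-795)) = 2*(((15 - 4)*14 + 9) + 795) = 2*((11*14 + 9) + 795) = 2*((154 + 9) + 795) = 2*(163 + 795) = 2*958 = 1916)
R*Y(Q(6, 2), 0) = 1916*(-1 + 2*6² + 12*6 + 0*6² + 6*6*0) = 1916*(-1 + 2*36 + 72 + 0*36 + 0) = 1916*(-1 + 72 + 72 + 0 + 0) = 1916*143 = 273988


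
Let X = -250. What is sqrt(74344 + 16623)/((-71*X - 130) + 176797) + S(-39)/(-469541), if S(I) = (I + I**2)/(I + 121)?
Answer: -741/19251181 + sqrt(90967)/194417 ≈ 0.0015129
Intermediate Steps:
S(I) = (I + I**2)/(121 + I)
sqrt(74344 + 16623)/((-71*X - 130) + 176797) + S(-39)/(-469541) = sqrt(74344 + 16623)/((-71*(-250) - 130) + 176797) - 39*(1 - 39)/(121 - 39)/(-469541) = sqrt(90967)/((17750 - 130) + 176797) - 39*(-38)/82*(-1/469541) = sqrt(90967)/(17620 + 176797) - 39*1/82*(-38)*(-1/469541) = sqrt(90967)/194417 + (741/41)*(-1/469541) = sqrt(90967)*(1/194417) - 741/19251181 = sqrt(90967)/194417 - 741/19251181 = -741/19251181 + sqrt(90967)/194417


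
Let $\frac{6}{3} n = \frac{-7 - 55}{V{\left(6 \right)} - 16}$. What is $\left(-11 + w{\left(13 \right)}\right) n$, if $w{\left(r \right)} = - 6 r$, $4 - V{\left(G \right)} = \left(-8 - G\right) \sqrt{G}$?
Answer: $\frac{2759}{86} + \frac{19313 \sqrt{6}}{516} \approx 123.76$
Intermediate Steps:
$V{\left(G \right)} = 4 - \sqrt{G} \left(-8 - G\right)$ ($V{\left(G \right)} = 4 - \left(-8 - G\right) \sqrt{G} = 4 - \sqrt{G} \left(-8 - G\right)$)
$n = - \frac{31}{-12 + 14 \sqrt{6}}$ ($n = \frac{\left(-7 - 55\right) \frac{1}{\left(4 + 6^{\frac{3}{2}} + 8 \sqrt{6}\right) - 16}}{2} = \frac{\left(-62\right) \frac{1}{\left(4 + 6 \sqrt{6} + 8 \sqrt{6}\right) - 16}}{2} = \frac{\left(-62\right) \frac{1}{\left(4 + 14 \sqrt{6}\right) - 16}}{2} = \frac{\left(-62\right) \frac{1}{-12 + 14 \sqrt{6}}}{2} = - \frac{31}{-12 + 14 \sqrt{6}} \approx -1.3906$)
$\left(-11 + w{\left(13 \right)}\right) n = \left(-11 - 78\right) \left(- \frac{31}{86} - \frac{217 \sqrt{6}}{516}\right) = - 89 \left(- \frac{31}{86} - \frac{217 \sqrt{6}}{516}\right) = \frac{2759}{86} + \frac{19313 \sqrt{6}}{516}$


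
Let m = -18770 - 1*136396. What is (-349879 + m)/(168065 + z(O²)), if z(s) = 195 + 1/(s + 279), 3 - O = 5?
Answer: -142927735/47617581 ≈ -3.0016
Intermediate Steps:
O = -2 (O = 3 - 1*5 = 3 - 5 = -2)
m = -155166 (m = -18770 - 136396 = -155166)
z(s) = 195 + 1/(279 + s)
(-349879 + m)/(168065 + z(O²)) = (-349879 - 155166)/(168065 + (54406 + 195*(-2)²)/(279 + (-2)²)) = -505045/(168065 + (54406 + 195*4)/(279 + 4)) = -505045/(168065 + (54406 + 780)/283) = -505045/(168065 + (1/283)*55186) = -505045/(168065 + 55186/283) = -505045/47617581/283 = -505045*283/47617581 = -142927735/47617581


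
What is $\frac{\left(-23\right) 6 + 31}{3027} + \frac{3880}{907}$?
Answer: $\frac{11647711}{2745489} \approx 4.2425$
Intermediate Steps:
$\frac{\left(-23\right) 6 + 31}{3027} + \frac{3880}{907} = \left(-138 + 31\right) \frac{1}{3027} + 3880 \cdot \frac{1}{907} = \left(-107\right) \frac{1}{3027} + \frac{3880}{907} = - \frac{107}{3027} + \frac{3880}{907} = \frac{11647711}{2745489}$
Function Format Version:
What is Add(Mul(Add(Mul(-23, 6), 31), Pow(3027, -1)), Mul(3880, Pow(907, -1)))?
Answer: Rational(11647711, 2745489) ≈ 4.2425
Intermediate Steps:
Add(Mul(Add(Mul(-23, 6), 31), Pow(3027, -1)), Mul(3880, Pow(907, -1))) = Add(Mul(Add(-138, 31), Rational(1, 3027)), Mul(3880, Rational(1, 907))) = Add(Mul(-107, Rational(1, 3027)), Rational(3880, 907)) = Add(Rational(-107, 3027), Rational(3880, 907)) = Rational(11647711, 2745489)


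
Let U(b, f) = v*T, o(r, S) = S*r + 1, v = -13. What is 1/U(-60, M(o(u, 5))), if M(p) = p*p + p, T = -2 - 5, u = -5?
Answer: 1/91 ≈ 0.010989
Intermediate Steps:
T = -7
o(r, S) = 1 + S*r
M(p) = p + p² (M(p) = p² + p = p + p²)
U(b, f) = 91 (U(b, f) = -13*(-7) = 91)
1/U(-60, M(o(u, 5))) = 1/91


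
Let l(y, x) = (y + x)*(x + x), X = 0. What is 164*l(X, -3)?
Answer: 2952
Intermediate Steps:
l(y, x) = 2*x*(x + y) (l(y, x) = (x + y)*(2*x) = 2*x*(x + y))
164*l(X, -3) = 164*(2*(-3)*(-3 + 0)) = 164*(2*(-3)*(-3)) = 164*18 = 2952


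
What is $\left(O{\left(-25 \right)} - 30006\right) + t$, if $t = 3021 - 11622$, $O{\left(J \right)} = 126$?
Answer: $-38481$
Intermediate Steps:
$t = -8601$
$\left(O{\left(-25 \right)} - 30006\right) + t = \left(126 - 30006\right) - 8601 = -29880 - 8601 = -38481$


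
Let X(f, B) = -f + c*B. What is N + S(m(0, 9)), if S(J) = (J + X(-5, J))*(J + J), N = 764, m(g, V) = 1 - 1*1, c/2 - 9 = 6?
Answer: 764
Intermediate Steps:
c = 30 (c = 18 + 2*6 = 18 + 12 = 30)
X(f, B) = -f + 30*B
m(g, V) = 0 (m(g, V) = 1 - 1 = 0)
S(J) = 2*J*(5 + 31*J) (S(J) = (J + (-1*(-5) + 30*J))*(J + J) = (J + (5 + 30*J))*(2*J) = (5 + 31*J)*(2*J) = 2*J*(5 + 31*J))
N + S(m(0, 9)) = 764 + 2*0*(5 + 31*0) = 764 + 2*0*(5 + 0) = 764 + 2*0*5 = 764 + 0 = 764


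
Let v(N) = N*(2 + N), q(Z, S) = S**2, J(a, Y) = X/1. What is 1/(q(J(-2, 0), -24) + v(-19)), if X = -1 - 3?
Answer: 1/899 ≈ 0.0011123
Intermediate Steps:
X = -4
J(a, Y) = -4 (J(a, Y) = -4/1 = -4*1 = -4)
1/(q(J(-2, 0), -24) + v(-19)) = 1/((-24)**2 - 19*(2 - 19)) = 1/(576 - 19*(-17)) = 1/(576 + 323) = 1/899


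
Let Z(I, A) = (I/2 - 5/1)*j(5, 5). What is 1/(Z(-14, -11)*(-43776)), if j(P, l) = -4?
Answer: -1/2101248 ≈ -4.7591e-7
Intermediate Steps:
Z(I, A) = 20 - 2*I (Z(I, A) = (I/2 - 5/1)*(-4) = (I*(½) - 5*1)*(-4) = (I/2 - 5)*(-4) = (-5 + I/2)*(-4) = 20 - 2*I)
1/(Z(-14, -11)*(-43776)) = 1/((20 - 2*(-14))*(-43776)) = 1/((20 + 28)*(-43776)) = 1/(48*(-43776)) = 1/(-2101248) = -1/2101248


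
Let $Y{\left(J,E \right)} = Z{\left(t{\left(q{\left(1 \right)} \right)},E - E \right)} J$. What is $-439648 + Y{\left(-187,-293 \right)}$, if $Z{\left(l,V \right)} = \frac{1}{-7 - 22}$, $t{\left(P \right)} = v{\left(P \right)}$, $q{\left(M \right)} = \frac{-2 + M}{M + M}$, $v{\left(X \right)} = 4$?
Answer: $- \frac{12749605}{29} \approx -4.3964 \cdot 10^{5}$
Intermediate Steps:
$q{\left(M \right)} = \frac{-2 + M}{2 M}$
$t{\left(P \right)} = 4$
$Z{\left(l,V \right)} = - \frac{1}{29}$ ($Z{\left(l,V \right)} = \frac{1}{-29} = - \frac{1}{29}$)
$Y{\left(J,E \right)} = - \frac{J}{29}$
$-439648 + Y{\left(-187,-293 \right)} = -439648 - - \frac{187}{29} = -439648 + \frac{187}{29} = - \frac{12749605}{29}$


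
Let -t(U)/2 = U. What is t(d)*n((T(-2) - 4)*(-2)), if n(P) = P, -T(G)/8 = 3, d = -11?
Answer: 1232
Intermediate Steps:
T(G) = -24 (T(G) = -8*3 = -24)
t(U) = -2*U
t(d)*n((T(-2) - 4)*(-2)) = (-2*(-11))*((-24 - 4)*(-2)) = 22*(-28*(-2)) = 22*56 = 1232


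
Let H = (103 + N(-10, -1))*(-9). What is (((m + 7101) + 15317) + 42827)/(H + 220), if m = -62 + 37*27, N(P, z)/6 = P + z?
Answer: -66182/113 ≈ -585.68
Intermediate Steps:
N(P, z) = 6*P + 6*z (N(P, z) = 6*(P + z) = 6*P + 6*z)
H = -333 (H = (103 + (6*(-10) + 6*(-1)))*(-9) = (103 + (-60 - 6))*(-9) = (103 - 66)*(-9) = 37*(-9) = -333)
m = 937 (m = -62 + 999 = 937)
(((m + 7101) + 15317) + 42827)/(H + 220) = (((937 + 7101) + 15317) + 42827)/(-333 + 220) = ((8038 + 15317) + 42827)/(-113) = (23355 + 42827)*(-1/113) = 66182*(-1/113) = -66182/113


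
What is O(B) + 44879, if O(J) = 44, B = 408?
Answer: 44923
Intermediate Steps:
O(B) + 44879 = 44 + 44879 = 44923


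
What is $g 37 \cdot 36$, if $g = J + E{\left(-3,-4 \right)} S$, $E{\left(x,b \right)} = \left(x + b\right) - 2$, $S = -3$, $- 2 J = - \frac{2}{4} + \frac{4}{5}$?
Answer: $\frac{178821}{5} \approx 35764.0$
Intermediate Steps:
$J = - \frac{3}{20}$ ($J = - \frac{- \frac{2}{4} + \frac{4}{5}}{2} = - \frac{\left(-2\right) \frac{1}{4} + 4 \cdot \frac{1}{5}}{2} = - \frac{- \frac{1}{2} + \frac{4}{5}}{2} = \left(- \frac{1}{2}\right) \frac{3}{10} = - \frac{3}{20} \approx -0.15$)
$E{\left(x,b \right)} = -2 + b + x$ ($E{\left(x,b \right)} = \left(b + x\right) - 2 = -2 + b + x$)
$g = \frac{537}{20}$ ($g = - \frac{3}{20} + \left(-2 - 4 - 3\right) \left(-3\right) = - \frac{3}{20} - -27 = - \frac{3}{20} + 27 = \frac{537}{20} \approx 26.85$)
$g 37 \cdot 36 = \frac{537}{20} \cdot 37 \cdot 36 = \frac{19869}{20} \cdot 36 = \frac{178821}{5}$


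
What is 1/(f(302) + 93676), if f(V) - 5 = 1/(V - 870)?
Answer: 568/53210807 ≈ 1.0675e-5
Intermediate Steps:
f(V) = 5 + 1/(-870 + V) (f(V) = 5 + 1/(V - 870) = 5 + 1/(-870 + V))
1/(f(302) + 93676) = 1/((-4349 + 5*302)/(-870 + 302) + 93676) = 1/((-4349 + 1510)/(-568) + 93676) = 1/(-1/568*(-2839) + 93676) = 1/(2839/568 + 93676) = 1/(53210807/568) = 568/53210807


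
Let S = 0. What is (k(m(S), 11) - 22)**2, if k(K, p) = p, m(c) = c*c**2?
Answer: 121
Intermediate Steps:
m(c) = c**3
(k(m(S), 11) - 22)**2 = (11 - 22)**2 = (-11)**2 = 121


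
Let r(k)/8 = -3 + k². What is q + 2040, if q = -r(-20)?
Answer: -1136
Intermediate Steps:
r(k) = -24 + 8*k² (r(k) = 8*(-3 + k²) = -24 + 8*k²)
q = -3176 (q = -(-24 + 8*(-20)²) = -(-24 + 8*400) = -(-24 + 3200) = -1*3176 = -3176)
q + 2040 = -3176 + 2040 = -1136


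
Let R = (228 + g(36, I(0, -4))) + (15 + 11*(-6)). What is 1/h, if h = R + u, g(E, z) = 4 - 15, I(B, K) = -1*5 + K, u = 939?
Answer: 1/1105 ≈ 0.00090498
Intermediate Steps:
I(B, K) = -5 + K
g(E, z) = -11
R = 166 (R = (228 - 11) + (15 + 11*(-6)) = 217 + (15 - 66) = 217 - 51 = 166)
h = 1105 (h = 166 + 939 = 1105)
1/h = 1/1105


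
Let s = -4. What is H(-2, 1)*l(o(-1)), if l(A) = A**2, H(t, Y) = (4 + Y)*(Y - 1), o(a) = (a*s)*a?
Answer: 0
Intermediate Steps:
o(a) = -4*a**2 (o(a) = (a*(-4))*a = (-4*a)*a = -4*a**2)
H(t, Y) = (-1 + Y)*(4 + Y) (H(t, Y) = (4 + Y)*(-1 + Y) = (-1 + Y)*(4 + Y))
H(-2, 1)*l(o(-1)) = (-4 + 1**2 + 3*1)*(-4*(-1)**2)**2 = (-4 + 1 + 3)*(-4*1)**2 = 0*(-4)**2 = 0*16 = 0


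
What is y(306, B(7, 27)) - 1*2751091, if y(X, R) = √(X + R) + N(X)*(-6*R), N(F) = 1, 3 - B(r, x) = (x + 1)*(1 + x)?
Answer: -2746405 + 5*I*√19 ≈ -2.7464e+6 + 21.794*I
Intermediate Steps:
B(r, x) = 3 - (1 + x)² (B(r, x) = 3 - (x + 1)*(1 + x) = 3 - (1 + x)*(1 + x) = 3 - (1 + x)²)
y(X, R) = √(R + X) - 6*R (y(X, R) = √(X + R) + 1*(-6*R) = √(R + X) - 6*R)
y(306, B(7, 27)) - 1*2751091 = (√((3 - (1 + 27)²) + 306) - 6*(3 - (1 + 27)²)) - 1*2751091 = (√((3 - 1*28²) + 306) - 6*(3 - 1*28²)) - 2751091 = (√((3 - 1*784) + 306) - 6*(3 - 1*784)) - 2751091 = (√((3 - 784) + 306) - 6*(3 - 784)) - 2751091 = (√(-781 + 306) - 6*(-781)) - 2751091 = (√(-475) + 4686) - 2751091 = (5*I*√19 + 4686) - 2751091 = (4686 + 5*I*√19) - 2751091 = -2746405 + 5*I*√19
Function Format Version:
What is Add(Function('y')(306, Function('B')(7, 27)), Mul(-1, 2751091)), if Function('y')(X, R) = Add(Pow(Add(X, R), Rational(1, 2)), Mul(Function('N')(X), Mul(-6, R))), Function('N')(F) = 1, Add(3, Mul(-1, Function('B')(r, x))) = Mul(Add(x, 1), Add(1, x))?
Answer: Add(-2746405, Mul(5, I, Pow(19, Rational(1, 2)))) ≈ Add(-2.7464e+6, Mul(21.794, I))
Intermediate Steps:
Function('B')(r, x) = Add(3, Mul(-1, Pow(Add(1, x), 2))) (Function('B')(r, x) = Add(3, Mul(-1, Mul(Add(x, 1), Add(1, x)))) = Add(3, Mul(-1, Mul(Add(1, x), Add(1, x)))) = Add(3, Mul(-1, Pow(Add(1, x), 2))))
Function('y')(X, R) = Add(Pow(Add(R, X), Rational(1, 2)), Mul(-6, R)) (Function('y')(X, R) = Add(Pow(Add(X, R), Rational(1, 2)), Mul(1, Mul(-6, R))) = Add(Pow(Add(R, X), Rational(1, 2)), Mul(-6, R)))
Add(Function('y')(306, Function('B')(7, 27)), Mul(-1, 2751091)) = Add(Add(Pow(Add(Add(3, Mul(-1, Pow(Add(1, 27), 2))), 306), Rational(1, 2)), Mul(-6, Add(3, Mul(-1, Pow(Add(1, 27), 2))))), Mul(-1, 2751091)) = Add(Add(Pow(Add(Add(3, Mul(-1, Pow(28, 2))), 306), Rational(1, 2)), Mul(-6, Add(3, Mul(-1, Pow(28, 2))))), -2751091) = Add(Add(Pow(Add(Add(3, Mul(-1, 784)), 306), Rational(1, 2)), Mul(-6, Add(3, Mul(-1, 784)))), -2751091) = Add(Add(Pow(Add(Add(3, -784), 306), Rational(1, 2)), Mul(-6, Add(3, -784))), -2751091) = Add(Add(Pow(Add(-781, 306), Rational(1, 2)), Mul(-6, -781)), -2751091) = Add(Add(Pow(-475, Rational(1, 2)), 4686), -2751091) = Add(Add(Mul(5, I, Pow(19, Rational(1, 2))), 4686), -2751091) = Add(Add(4686, Mul(5, I, Pow(19, Rational(1, 2)))), -2751091) = Add(-2746405, Mul(5, I, Pow(19, Rational(1, 2))))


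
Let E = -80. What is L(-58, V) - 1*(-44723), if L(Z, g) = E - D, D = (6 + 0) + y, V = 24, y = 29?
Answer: 44608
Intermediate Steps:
D = 35 (D = (6 + 0) + 29 = 6 + 29 = 35)
L(Z, g) = -115 (L(Z, g) = -80 - 1*35 = -80 - 35 = -115)
L(-58, V) - 1*(-44723) = -115 - 1*(-44723) = -115 + 44723 = 44608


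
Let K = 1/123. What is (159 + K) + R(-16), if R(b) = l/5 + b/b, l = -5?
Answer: 19558/123 ≈ 159.01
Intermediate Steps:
R(b) = 0 (R(b) = -5/5 + b/b = -5*⅕ + 1 = -1 + 1 = 0)
K = 1/123 ≈ 0.0081301
(159 + K) + R(-16) = (159 + 1/123) + 0 = 19558/123 + 0 = 19558/123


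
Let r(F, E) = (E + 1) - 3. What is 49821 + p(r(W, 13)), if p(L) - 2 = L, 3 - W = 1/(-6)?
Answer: 49834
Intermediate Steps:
W = 19/6 (W = 3 - 1/(-6) = 3 - (-1)/6 = 3 - 1*(-1/6) = 3 + 1/6 = 19/6 ≈ 3.1667)
r(F, E) = -2 + E (r(F, E) = (1 + E) - 3 = -2 + E)
p(L) = 2 + L
49821 + p(r(W, 13)) = 49821 + (2 + (-2 + 13)) = 49821 + (2 + 11) = 49821 + 13 = 49834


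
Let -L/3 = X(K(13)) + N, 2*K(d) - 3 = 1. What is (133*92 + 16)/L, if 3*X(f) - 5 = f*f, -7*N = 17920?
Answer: 4084/2557 ≈ 1.5972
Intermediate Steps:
K(d) = 2 (K(d) = 3/2 + (1/2)*1 = 3/2 + 1/2 = 2)
N = -2560 (N = -1/7*17920 = -2560)
X(f) = 5/3 + f**2/3 (X(f) = 5/3 + (f*f)/3 = 5/3 + f**2/3)
L = 7671 (L = -3*((5/3 + (1/3)*2**2) - 2560) = -3*((5/3 + (1/3)*4) - 2560) = -3*((5/3 + 4/3) - 2560) = -3*(3 - 2560) = -3*(-2557) = 7671)
(133*92 + 16)/L = (133*92 + 16)/7671 = (12236 + 16)*(1/7671) = 12252*(1/7671) = 4084/2557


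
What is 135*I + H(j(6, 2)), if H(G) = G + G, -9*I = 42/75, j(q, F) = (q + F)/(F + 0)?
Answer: -⅖ ≈ -0.40000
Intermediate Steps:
j(q, F) = (F + q)/F
I = -14/225 (I = -14/(3*75) = -⅑*14/25 = -14/225 ≈ -0.062222)
H(G) = 2*G
135*I + H(j(6, 2)) = 135*(-14/225) + 2*((2 + 6)/2) = -42/5 + 2*((½)*8) = -42/5 + 2*4 = -42/5 + 8 = -⅖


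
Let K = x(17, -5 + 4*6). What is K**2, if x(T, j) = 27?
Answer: 729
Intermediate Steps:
K = 27
K**2 = 27**2 = 729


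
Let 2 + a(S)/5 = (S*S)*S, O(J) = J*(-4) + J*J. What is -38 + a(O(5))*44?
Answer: 27022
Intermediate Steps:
O(J) = J**2 - 4*J (O(J) = -4*J + J**2 = J**2 - 4*J)
a(S) = -10 + 5*S**3 (a(S) = -10 + 5*((S*S)*S) = -10 + 5*(S**2*S) = -10 + 5*S**3)
-38 + a(O(5))*44 = -38 + (-10 + 5*(5*(-4 + 5))**3)*44 = -38 + (-10 + 5*(5*1)**3)*44 = -38 + (-10 + 5*5**3)*44 = -38 + (-10 + 5*125)*44 = -38 + (-10 + 625)*44 = -38 + 615*44 = -38 + 27060 = 27022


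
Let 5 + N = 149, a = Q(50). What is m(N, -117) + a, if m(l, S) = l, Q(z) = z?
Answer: 194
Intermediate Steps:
a = 50
N = 144 (N = -5 + 149 = 144)
m(N, -117) + a = 144 + 50 = 194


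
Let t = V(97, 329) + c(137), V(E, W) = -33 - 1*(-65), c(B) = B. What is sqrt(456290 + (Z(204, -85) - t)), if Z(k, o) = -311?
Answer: sqrt(455810) ≈ 675.14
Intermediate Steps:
V(E, W) = 32 (V(E, W) = -33 + 65 = 32)
t = 169 (t = 32 + 137 = 169)
sqrt(456290 + (Z(204, -85) - t)) = sqrt(456290 + (-311 - 1*169)) = sqrt(456290 + (-311 - 169)) = sqrt(456290 - 480) = sqrt(455810)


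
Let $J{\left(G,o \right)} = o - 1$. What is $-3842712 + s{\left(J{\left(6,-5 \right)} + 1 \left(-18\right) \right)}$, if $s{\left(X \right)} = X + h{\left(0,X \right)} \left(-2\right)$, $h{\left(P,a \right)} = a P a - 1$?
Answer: $-3842734$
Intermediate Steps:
$J{\left(G,o \right)} = -1 + o$
$h{\left(P,a \right)} = -1 + P a^{2}$ ($h{\left(P,a \right)} = P a a - 1 = P a^{2} - 1 = -1 + P a^{2}$)
$s{\left(X \right)} = 2 + X$ ($s{\left(X \right)} = X + \left(-1 + 0 X^{2}\right) \left(-2\right) = X + \left(-1 + 0\right) \left(-2\right) = X - -2 = X + 2 = 2 + X$)
$-3842712 + s{\left(J{\left(6,-5 \right)} + 1 \left(-18\right) \right)} = -3842712 + \left(2 + \left(\left(-1 - 5\right) + 1 \left(-18\right)\right)\right) = -3842712 + \left(2 - 24\right) = -3842712 - 22 = -3842734$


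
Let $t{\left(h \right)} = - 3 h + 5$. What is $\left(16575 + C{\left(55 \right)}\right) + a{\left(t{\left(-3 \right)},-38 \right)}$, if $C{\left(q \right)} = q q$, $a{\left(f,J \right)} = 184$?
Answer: $19784$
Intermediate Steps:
$t{\left(h \right)} = 5 - 3 h$
$C{\left(q \right)} = q^{2}$
$\left(16575 + C{\left(55 \right)}\right) + a{\left(t{\left(-3 \right)},-38 \right)} = \left(16575 + 55^{2}\right) + 184 = \left(16575 + 3025\right) + 184 = 19600 + 184 = 19784$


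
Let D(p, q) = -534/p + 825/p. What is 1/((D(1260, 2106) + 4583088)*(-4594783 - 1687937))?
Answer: -7/201559820632584 ≈ -3.4729e-14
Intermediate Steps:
D(p, q) = 291/p
1/((D(1260, 2106) + 4583088)*(-4594783 - 1687937)) = 1/((291/1260 + 4583088)*(-4594783 - 1687937)) = 1/((291*(1/1260) + 4583088)*(-6282720)) = 1/((97/420 + 4583088)*(-6282720)) = 1/((1924897057/420)*(-6282720)) = 1/(-201559820632584/7) = -7/201559820632584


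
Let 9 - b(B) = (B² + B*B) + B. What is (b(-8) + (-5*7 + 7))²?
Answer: 19321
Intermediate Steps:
b(B) = 9 - B - 2*B² (b(B) = 9 - ((B² + B*B) + B) = 9 - ((B² + B²) + B) = 9 - (2*B² + B) = 9 - (B + 2*B²) = 9 + (-B - 2*B²) = 9 - B - 2*B²)
(b(-8) + (-5*7 + 7))² = ((9 - 1*(-8) - 2*(-8)²) + (-5*7 + 7))² = ((9 + 8 - 2*64) + (-35 + 7))² = ((9 + 8 - 128) - 28)² = (-111 - 28)² = (-139)² = 19321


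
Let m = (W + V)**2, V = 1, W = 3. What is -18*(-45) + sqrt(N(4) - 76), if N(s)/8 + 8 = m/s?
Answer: 810 + 6*I*sqrt(3) ≈ 810.0 + 10.392*I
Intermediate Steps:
m = 16 (m = (3 + 1)**2 = 4**2 = 16)
N(s) = -64 + 128/s (N(s) = -64 + 8*(16/s) = -64 + 128/s)
-18*(-45) + sqrt(N(4) - 76) = -18*(-45) + sqrt((-64 + 128/4) - 76) = 810 + sqrt((-64 + 128*(1/4)) - 76) = 810 + sqrt((-64 + 32) - 76) = 810 + sqrt(-32 - 76) = 810 + sqrt(-108) = 810 + 6*I*sqrt(3)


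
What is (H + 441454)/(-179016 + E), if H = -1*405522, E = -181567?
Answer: -35932/360583 ≈ -0.099650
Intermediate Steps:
H = -405522
(H + 441454)/(-179016 + E) = (-405522 + 441454)/(-179016 - 181567) = 35932/(-360583) = 35932*(-1/360583) = -35932/360583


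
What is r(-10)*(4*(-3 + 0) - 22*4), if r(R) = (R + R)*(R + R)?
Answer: -40000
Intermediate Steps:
r(R) = 4*R² (r(R) = (2*R)*(2*R) = 4*R²)
r(-10)*(4*(-3 + 0) - 22*4) = (4*(-10)²)*(4*(-3 + 0) - 22*4) = (4*100)*(4*(-3) - 88) = 400*(-12 - 88) = 400*(-100) = -40000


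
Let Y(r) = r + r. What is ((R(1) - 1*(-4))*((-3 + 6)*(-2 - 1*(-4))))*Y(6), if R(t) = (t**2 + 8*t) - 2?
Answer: 792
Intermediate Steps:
Y(r) = 2*r
R(t) = -2 + t**2 + 8*t
((R(1) - 1*(-4))*((-3 + 6)*(-2 - 1*(-4))))*Y(6) = (((-2 + 1**2 + 8*1) - 1*(-4))*((-3 + 6)*(-2 - 1*(-4))))*(2*6) = (((-2 + 1 + 8) + 4)*(3*(-2 + 4)))*12 = ((7 + 4)*(3*2))*12 = (11*6)*12 = 66*12 = 792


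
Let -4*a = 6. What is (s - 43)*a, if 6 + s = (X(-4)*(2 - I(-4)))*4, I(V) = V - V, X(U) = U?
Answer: 243/2 ≈ 121.50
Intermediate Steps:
a = -3/2 (a = -¼*6 = -3/2 ≈ -1.5000)
I(V) = 0
s = -38 (s = -6 - 4*(2 - 1*0)*4 = -6 - 4*(2 + 0)*4 = -6 - 4*2*4 = -6 - 8*4 = -6 - 32 = -38)
(s - 43)*a = (-38 - 43)*(-3/2) = -81*(-3/2) = 243/2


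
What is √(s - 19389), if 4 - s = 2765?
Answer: 5*I*√886 ≈ 148.83*I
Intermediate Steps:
s = -2761 (s = 4 - 1*2765 = 4 - 2765 = -2761)
√(s - 19389) = √(-2761 - 19389) = √(-22150) = 5*I*√886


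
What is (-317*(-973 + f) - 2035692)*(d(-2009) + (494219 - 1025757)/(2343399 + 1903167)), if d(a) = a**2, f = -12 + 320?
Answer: -15638810601545428598/2123283 ≈ -7.3654e+12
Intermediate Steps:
f = 308
(-317*(-973 + f) - 2035692)*(d(-2009) + (494219 - 1025757)/(2343399 + 1903167)) = (-317*(-973 + 308) - 2035692)*((-2009)**2 + (494219 - 1025757)/(2343399 + 1903167)) = (-317*(-665) - 2035692)*(4036081 - 531538/4246566) = (210805 - 2035692)*(4036081 - 531538*1/4246566) = -1824887*(4036081 - 265769/2123283) = -1824887*8569741908154/2123283 = -15638810601545428598/2123283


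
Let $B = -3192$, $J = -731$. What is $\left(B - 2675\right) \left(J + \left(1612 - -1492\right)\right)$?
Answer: $-13922391$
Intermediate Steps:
$\left(B - 2675\right) \left(J + \left(1612 - -1492\right)\right) = \left(-3192 - 2675\right) \left(-731 + \left(1612 - -1492\right)\right) = - 5867 \left(-731 + \left(1612 + 1492\right)\right) = - 5867 \left(-731 + 3104\right) = \left(-5867\right) 2373 = -13922391$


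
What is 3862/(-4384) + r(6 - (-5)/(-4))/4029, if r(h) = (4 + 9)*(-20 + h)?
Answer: -8214563/8831568 ≈ -0.93014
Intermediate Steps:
r(h) = -260 + 13*h (r(h) = 13*(-20 + h) = -260 + 13*h)
3862/(-4384) + r(6 - (-5)/(-4))/4029 = 3862/(-4384) + (-260 + 13*(6 - (-5)/(-4)))/4029 = 3862*(-1/4384) + (-260 + 13*(6 - (-5)*(-1)/4))*(1/4029) = -1931/2192 + (-260 + 13*(6 - 1*5/4))*(1/4029) = -1931/2192 + (-260 + 13*(6 - 5/4))*(1/4029) = -1931/2192 + (-260 + 13*(19/4))*(1/4029) = -1931/2192 + (-260 + 247/4)*(1/4029) = -1931/2192 - 793/4*1/4029 = -1931/2192 - 793/16116 = -8214563/8831568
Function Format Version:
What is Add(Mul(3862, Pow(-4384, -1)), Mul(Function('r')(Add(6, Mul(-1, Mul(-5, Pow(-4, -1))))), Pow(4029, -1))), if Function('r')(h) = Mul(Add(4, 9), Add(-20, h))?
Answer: Rational(-8214563, 8831568) ≈ -0.93014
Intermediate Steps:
Function('r')(h) = Add(-260, Mul(13, h)) (Function('r')(h) = Mul(13, Add(-20, h)) = Add(-260, Mul(13, h)))
Add(Mul(3862, Pow(-4384, -1)), Mul(Function('r')(Add(6, Mul(-1, Mul(-5, Pow(-4, -1))))), Pow(4029, -1))) = Add(Mul(3862, Pow(-4384, -1)), Mul(Add(-260, Mul(13, Add(6, Mul(-1, Mul(-5, Pow(-4, -1)))))), Pow(4029, -1))) = Add(Mul(3862, Rational(-1, 4384)), Mul(Add(-260, Mul(13, Add(6, Mul(-1, Mul(-5, Rational(-1, 4)))))), Rational(1, 4029))) = Add(Rational(-1931, 2192), Mul(Add(-260, Mul(13, Add(6, Mul(-1, Rational(5, 4))))), Rational(1, 4029))) = Add(Rational(-1931, 2192), Mul(Add(-260, Mul(13, Add(6, Rational(-5, 4)))), Rational(1, 4029))) = Add(Rational(-1931, 2192), Mul(Add(-260, Mul(13, Rational(19, 4))), Rational(1, 4029))) = Add(Rational(-1931, 2192), Mul(Add(-260, Rational(247, 4)), Rational(1, 4029))) = Add(Rational(-1931, 2192), Mul(Rational(-793, 4), Rational(1, 4029))) = Add(Rational(-1931, 2192), Rational(-793, 16116)) = Rational(-8214563, 8831568)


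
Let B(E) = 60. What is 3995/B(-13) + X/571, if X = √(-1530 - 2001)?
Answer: 799/12 + I*√3531/571 ≈ 66.583 + 0.10407*I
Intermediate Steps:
X = I*√3531 (X = √(-3531) = I*√3531 ≈ 59.422*I)
3995/B(-13) + X/571 = 3995/60 + (I*√3531)/571 = 3995*(1/60) + (I*√3531)*(1/571) = 799/12 + I*√3531/571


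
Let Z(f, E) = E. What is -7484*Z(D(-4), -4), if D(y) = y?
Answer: 29936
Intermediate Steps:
-7484*Z(D(-4), -4) = -7484*(-4) = 29936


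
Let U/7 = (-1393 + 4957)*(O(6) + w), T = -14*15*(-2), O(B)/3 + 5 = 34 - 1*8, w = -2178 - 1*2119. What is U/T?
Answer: -1257498/5 ≈ -2.5150e+5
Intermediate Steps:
w = -4297 (w = -2178 - 2119 = -4297)
O(B) = 63 (O(B) = -15 + 3*(34 - 1*8) = -15 + 3*(34 - 8) = -15 + 3*26 = -15 + 78 = 63)
T = 420 (T = -210*(-2) = 420)
U = -105629832 (U = 7*((-1393 + 4957)*(63 - 4297)) = 7*(3564*(-4234)) = 7*(-15089976) = -105629832)
U/T = -105629832/420 = -105629832*1/420 = -1257498/5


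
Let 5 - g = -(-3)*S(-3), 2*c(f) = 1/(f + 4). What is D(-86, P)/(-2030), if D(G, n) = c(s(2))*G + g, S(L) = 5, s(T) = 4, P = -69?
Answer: 123/16240 ≈ 0.0075739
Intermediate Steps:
c(f) = 1/(2*(4 + f)) (c(f) = 1/(2*(f + 4)) = 1/(2*(4 + f)))
g = -10 (g = 5 - (-1)*(-3*5) = 5 - (-1)*(-15) = 5 - 1*15 = 5 - 15 = -10)
D(G, n) = -10 + G/16 (D(G, n) = (1/(2*(4 + 4)))*G - 10 = ((1/2)/8)*G - 10 = ((1/2)*(1/8))*G - 10 = G/16 - 10 = -10 + G/16)
D(-86, P)/(-2030) = (-10 + (1/16)*(-86))/(-2030) = (-10 - 43/8)*(-1/2030) = -123/8*(-1/2030) = 123/16240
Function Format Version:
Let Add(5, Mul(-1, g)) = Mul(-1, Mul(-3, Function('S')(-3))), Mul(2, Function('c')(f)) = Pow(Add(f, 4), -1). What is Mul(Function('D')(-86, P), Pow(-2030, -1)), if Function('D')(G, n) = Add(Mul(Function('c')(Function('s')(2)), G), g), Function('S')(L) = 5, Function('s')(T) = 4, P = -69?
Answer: Rational(123, 16240) ≈ 0.0075739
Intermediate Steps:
Function('c')(f) = Mul(Rational(1, 2), Pow(Add(4, f), -1)) (Function('c')(f) = Mul(Rational(1, 2), Pow(Add(f, 4), -1)) = Mul(Rational(1, 2), Pow(Add(4, f), -1)))
g = -10 (g = Add(5, Mul(-1, Mul(-1, Mul(-3, 5)))) = Add(5, Mul(-1, Mul(-1, -15))) = Add(5, Mul(-1, 15)) = Add(5, -15) = -10)
Function('D')(G, n) = Add(-10, Mul(Rational(1, 16), G)) (Function('D')(G, n) = Add(Mul(Mul(Rational(1, 2), Pow(Add(4, 4), -1)), G), -10) = Add(Mul(Mul(Rational(1, 2), Pow(8, -1)), G), -10) = Add(Mul(Mul(Rational(1, 2), Rational(1, 8)), G), -10) = Add(Mul(Rational(1, 16), G), -10) = Add(-10, Mul(Rational(1, 16), G)))
Mul(Function('D')(-86, P), Pow(-2030, -1)) = Mul(Add(-10, Mul(Rational(1, 16), -86)), Pow(-2030, -1)) = Mul(Add(-10, Rational(-43, 8)), Rational(-1, 2030)) = Mul(Rational(-123, 8), Rational(-1, 2030)) = Rational(123, 16240)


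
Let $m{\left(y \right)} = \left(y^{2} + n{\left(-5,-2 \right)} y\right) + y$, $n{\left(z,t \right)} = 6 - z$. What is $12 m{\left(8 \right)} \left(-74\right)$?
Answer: $-142080$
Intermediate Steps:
$m{\left(y \right)} = y^{2} + 12 y$ ($m{\left(y \right)} = \left(y^{2} + \left(6 - -5\right) y\right) + y = \left(y^{2} + \left(6 + 5\right) y\right) + y = \left(y^{2} + 11 y\right) + y = y^{2} + 12 y$)
$12 m{\left(8 \right)} \left(-74\right) = 12 \cdot 8 \left(12 + 8\right) \left(-74\right) = 12 \cdot 8 \cdot 20 \left(-74\right) = 12 \cdot 160 \left(-74\right) = 1920 \left(-74\right) = -142080$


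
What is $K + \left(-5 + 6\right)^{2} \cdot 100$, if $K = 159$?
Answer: $259$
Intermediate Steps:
$K + \left(-5 + 6\right)^{2} \cdot 100 = 159 + \left(-5 + 6\right)^{2} \cdot 100 = 159 + 1^{2} \cdot 100 = 159 + 1 \cdot 100 = 159 + 100 = 259$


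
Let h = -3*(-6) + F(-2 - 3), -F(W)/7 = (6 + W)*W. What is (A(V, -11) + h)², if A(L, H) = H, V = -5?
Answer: 1764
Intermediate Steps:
F(W) = -7*W*(6 + W) (F(W) = -7*(6 + W)*W = -7*W*(6 + W))
h = 53 (h = -3*(-6) - 7*(-2 - 3)*(6 + (-2 - 3)) = 18 - 7*(-5)*(6 - 5) = 18 - 7*(-5)*1 = 18 + 35 = 53)
(A(V, -11) + h)² = (-11 + 53)² = 42² = 1764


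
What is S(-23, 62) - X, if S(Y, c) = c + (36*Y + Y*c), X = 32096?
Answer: -34288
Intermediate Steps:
S(Y, c) = c + 36*Y + Y*c
S(-23, 62) - X = (62 + 36*(-23) - 23*62) - 1*32096 = (62 - 828 - 1426) - 32096 = -2192 - 32096 = -34288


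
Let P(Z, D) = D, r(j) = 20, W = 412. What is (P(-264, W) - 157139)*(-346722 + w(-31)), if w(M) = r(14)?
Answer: 54337564354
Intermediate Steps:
w(M) = 20
(P(-264, W) - 157139)*(-346722 + w(-31)) = (412 - 157139)*(-346722 + 20) = -156727*(-346702) = 54337564354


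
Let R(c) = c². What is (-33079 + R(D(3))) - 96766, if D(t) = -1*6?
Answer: -129809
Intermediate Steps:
D(t) = -6
(-33079 + R(D(3))) - 96766 = (-33079 + (-6)²) - 96766 = (-33079 + 36) - 96766 = -33043 - 96766 = -129809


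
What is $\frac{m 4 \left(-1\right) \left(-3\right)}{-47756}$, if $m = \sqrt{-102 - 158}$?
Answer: $- \frac{6 i \sqrt{65}}{11939} \approx - 0.0040517 i$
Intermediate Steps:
$m = 2 i \sqrt{65}$ ($m = \sqrt{-260} = 2 i \sqrt{65} \approx 16.125 i$)
$\frac{m 4 \left(-1\right) \left(-3\right)}{-47756} = \frac{2 i \sqrt{65} \cdot 4 \left(-1\right) \left(-3\right)}{-47756} = 2 i \sqrt{65} \left(\left(-4\right) \left(-3\right)\right) \left(- \frac{1}{47756}\right) = 2 i \sqrt{65} \cdot 12 \left(- \frac{1}{47756}\right) = 24 i \sqrt{65} \left(- \frac{1}{47756}\right) = - \frac{6 i \sqrt{65}}{11939}$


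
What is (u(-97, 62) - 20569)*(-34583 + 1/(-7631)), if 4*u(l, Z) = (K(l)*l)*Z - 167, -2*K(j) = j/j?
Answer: 5240847174766/7631 ≈ 6.8678e+8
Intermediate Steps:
K(j) = -½ (K(j) = -j/(2*j) = -½*1 = -½)
u(l, Z) = -167/4 - Z*l/8 (u(l, Z) = ((-l/2)*Z - 167)/4 = (-Z*l/2 - 167)/4 = (-167 - Z*l/2)/4 = -167/4 - Z*l/8)
(u(-97, 62) - 20569)*(-34583 + 1/(-7631)) = ((-167/4 - ⅛*62*(-97)) - 20569)*(-34583 + 1/(-7631)) = ((-167/4 + 3007/4) - 20569)*(-34583 - 1/7631) = (710 - 20569)*(-263902874/7631) = -19859*(-263902874/7631) = 5240847174766/7631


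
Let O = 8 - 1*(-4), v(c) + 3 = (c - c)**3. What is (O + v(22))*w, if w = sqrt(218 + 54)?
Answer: 36*sqrt(17) ≈ 148.43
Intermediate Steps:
v(c) = -3 (v(c) = -3 + (c - c)**3 = -3 + 0**3 = -3 + 0 = -3)
O = 12 (O = 8 + 4 = 12)
w = 4*sqrt(17) (w = sqrt(272) = 4*sqrt(17) ≈ 16.492)
(O + v(22))*w = (12 - 3)*(4*sqrt(17)) = 9*(4*sqrt(17)) = 36*sqrt(17)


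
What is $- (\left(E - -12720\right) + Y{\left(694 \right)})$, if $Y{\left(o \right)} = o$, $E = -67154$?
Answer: $53740$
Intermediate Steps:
$- (\left(E - -12720\right) + Y{\left(694 \right)}) = - (\left(-67154 - -12720\right) + 694) = - (\left(-67154 + 12720\right) + 694) = - (-54434 + 694) = \left(-1\right) \left(-53740\right) = 53740$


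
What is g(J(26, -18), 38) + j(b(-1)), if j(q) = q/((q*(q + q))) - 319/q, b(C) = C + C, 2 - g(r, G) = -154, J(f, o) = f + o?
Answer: 1261/4 ≈ 315.25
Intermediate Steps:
g(r, G) = 156 (g(r, G) = 2 - 1*(-154) = 2 + 154 = 156)
b(C) = 2*C
j(q) = -637/(2*q) (j(q) = q/((q*(2*q))) - 319/q = q/((2*q²)) - 319/q = q*(1/(2*q²)) - 319/q = 1/(2*q) - 319/q = -637/(2*q))
g(J(26, -18), 38) + j(b(-1)) = 156 - 637/(2*(2*(-1))) = 156 - 637/2/(-2) = 156 - 637/2*(-½) = 156 + 637/4 = 1261/4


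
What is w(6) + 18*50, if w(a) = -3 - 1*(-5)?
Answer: 902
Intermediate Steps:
w(a) = 2 (w(a) = -3 + 5 = 2)
w(6) + 18*50 = 2 + 18*50 = 2 + 900 = 902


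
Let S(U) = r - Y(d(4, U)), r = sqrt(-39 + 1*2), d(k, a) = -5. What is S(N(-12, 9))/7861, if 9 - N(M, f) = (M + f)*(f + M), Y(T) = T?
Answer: 5/7861 + I*sqrt(37)/7861 ≈ 0.00063605 + 0.00077379*I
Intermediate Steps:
r = I*sqrt(37) (r = sqrt(-39 + 2) = sqrt(-37) = I*sqrt(37) ≈ 6.0828*I)
N(M, f) = 9 - (M + f)**2 (N(M, f) = 9 - (M + f)*(f + M) = 9 - (M + f)*(M + f) = 9 - (M + f)**2)
S(U) = 5 + I*sqrt(37) (S(U) = I*sqrt(37) - 1*(-5) = I*sqrt(37) + 5 = 5 + I*sqrt(37))
S(N(-12, 9))/7861 = (5 + I*sqrt(37))/7861 = (5 + I*sqrt(37))*(1/7861) = 5/7861 + I*sqrt(37)/7861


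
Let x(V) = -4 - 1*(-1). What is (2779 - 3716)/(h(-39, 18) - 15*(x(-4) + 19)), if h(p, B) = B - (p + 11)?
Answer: 937/194 ≈ 4.8299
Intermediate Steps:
x(V) = -3 (x(V) = -4 + 1 = -3)
h(p, B) = -11 + B - p (h(p, B) = B - (11 + p) = B + (-11 - p) = -11 + B - p)
(2779 - 3716)/(h(-39, 18) - 15*(x(-4) + 19)) = (2779 - 3716)/((-11 + 18 - 1*(-39)) - 15*(-3 + 19)) = -937/((-11 + 18 + 39) - 15*16) = -937/(46 - 240) = -937/(-194) = -937*(-1/194) = 937/194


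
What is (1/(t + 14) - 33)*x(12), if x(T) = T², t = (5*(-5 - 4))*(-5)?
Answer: -1135584/239 ≈ -4751.4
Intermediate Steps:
t = 225 (t = (5*(-9))*(-5) = -45*(-5) = 225)
(1/(t + 14) - 33)*x(12) = (1/(225 + 14) - 33)*12² = (1/239 - 33)*144 = -7886/239*144 = -1135584/239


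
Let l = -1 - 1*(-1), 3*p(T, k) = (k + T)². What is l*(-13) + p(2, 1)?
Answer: 3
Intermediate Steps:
p(T, k) = (T + k)²/3 (p(T, k) = (k + T)²/3 = (T + k)²/3)
l = 0 (l = -1 + 1 = 0)
l*(-13) + p(2, 1) = 0*(-13) + (2 + 1)²/3 = 0 + (⅓)*3² = 0 + (⅓)*9 = 0 + 3 = 3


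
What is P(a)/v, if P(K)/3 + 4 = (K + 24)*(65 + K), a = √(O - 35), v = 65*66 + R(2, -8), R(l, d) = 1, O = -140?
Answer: 4143/4291 + 1335*I*√7/4291 ≈ 0.96551 + 0.82314*I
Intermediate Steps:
v = 4291 (v = 65*66 + 1 = 4290 + 1 = 4291)
a = 5*I*√7 (a = √(-140 - 35) = √(-175) = 5*I*√7 ≈ 13.229*I)
P(K) = -12 + 3*(24 + K)*(65 + K) (P(K) = -12 + 3*((K + 24)*(65 + K)) = -12 + 3*((24 + K)*(65 + K)) = -12 + 3*(24 + K)*(65 + K))
P(a)/v = (4668 + 3*(5*I*√7)² + 267*(5*I*√7))/4291 = (4668 + 3*(-175) + 1335*I*√7)*(1/4291) = (4668 - 525 + 1335*I*√7)*(1/4291) = (4143 + 1335*I*√7)*(1/4291) = 4143/4291 + 1335*I*√7/4291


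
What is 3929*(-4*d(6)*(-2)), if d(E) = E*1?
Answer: 188592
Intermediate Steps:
d(E) = E
3929*(-4*d(6)*(-2)) = 3929*(-4*6*(-2)) = 3929*(-24*(-2)) = 3929*48 = 188592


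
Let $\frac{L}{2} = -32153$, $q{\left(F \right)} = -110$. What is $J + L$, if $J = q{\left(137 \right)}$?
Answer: $-64416$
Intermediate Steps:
$J = -110$
$L = -64306$ ($L = 2 \left(-32153\right) = -64306$)
$J + L = -110 - 64306 = -64416$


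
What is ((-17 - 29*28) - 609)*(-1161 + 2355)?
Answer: -1716972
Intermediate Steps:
((-17 - 29*28) - 609)*(-1161 + 2355) = ((-17 - 812) - 609)*1194 = (-829 - 609)*1194 = -1438*1194 = -1716972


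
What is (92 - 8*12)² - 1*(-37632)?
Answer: 37648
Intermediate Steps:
(92 - 8*12)² - 1*(-37632) = (92 - 96)² + 37632 = (-4)² + 37632 = 16 + 37632 = 37648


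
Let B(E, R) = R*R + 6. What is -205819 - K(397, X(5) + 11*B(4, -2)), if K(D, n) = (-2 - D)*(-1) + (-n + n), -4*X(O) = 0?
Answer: -206218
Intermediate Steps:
B(E, R) = 6 + R² (B(E, R) = R² + 6 = 6 + R²)
X(O) = 0 (X(O) = -¼*0 = 0)
K(D, n) = 2 + D (K(D, n) = (2 + D) + 0 = 2 + D)
-205819 - K(397, X(5) + 11*B(4, -2)) = -205819 - (2 + 397) = -205819 - 1*399 = -205819 - 399 = -206218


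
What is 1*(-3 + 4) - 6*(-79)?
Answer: 475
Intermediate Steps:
1*(-3 + 4) - 6*(-79) = 1*1 + 474 = 1 + 474 = 475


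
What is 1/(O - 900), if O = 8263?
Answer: 1/7363 ≈ 0.00013581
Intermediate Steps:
1/(O - 900) = 1/(8263 - 900) = 1/7363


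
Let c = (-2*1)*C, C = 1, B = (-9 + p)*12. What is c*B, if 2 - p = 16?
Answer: 552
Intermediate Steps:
p = -14 (p = 2 - 1*16 = 2 - 16 = -14)
B = -276 (B = (-9 - 14)*12 = -23*12 = -276)
c = -2 (c = -2*1*1 = -2*1 = -2)
c*B = -2*(-276) = 552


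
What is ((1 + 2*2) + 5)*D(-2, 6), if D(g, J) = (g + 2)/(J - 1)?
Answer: 0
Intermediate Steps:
D(g, J) = (2 + g)/(-1 + J)
((1 + 2*2) + 5)*D(-2, 6) = ((1 + 2*2) + 5)*((2 - 2)/(-1 + 6)) = ((1 + 4) + 5)*(0/5) = (5 + 5)*((⅕)*0) = 10*0 = 0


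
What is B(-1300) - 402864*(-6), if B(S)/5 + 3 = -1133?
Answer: 2411504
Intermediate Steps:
B(S) = -5680 (B(S) = -15 + 5*(-1133) = -15 - 5665 = -5680)
B(-1300) - 402864*(-6) = -5680 - 402864*(-6) = -5680 - 1*(-2417184) = -5680 + 2417184 = 2411504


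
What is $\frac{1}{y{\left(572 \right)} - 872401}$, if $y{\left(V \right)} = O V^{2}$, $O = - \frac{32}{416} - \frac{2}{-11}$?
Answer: $- \frac{1}{838081} \approx -1.1932 \cdot 10^{-6}$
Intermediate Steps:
$O = \frac{15}{143}$ ($O = \left(-32\right) \frac{1}{416} - - \frac{2}{11} = - \frac{1}{13} + \frac{2}{11} = \frac{15}{143} \approx 0.1049$)
$y{\left(V \right)} = \frac{15 V^{2}}{143}$
$\frac{1}{y{\left(572 \right)} - 872401} = \frac{1}{\frac{15 \cdot 572^{2}}{143} - 872401} = \frac{1}{\frac{15}{143} \cdot 327184 - 872401} = \frac{1}{34320 - 872401} = \frac{1}{-838081} = - \frac{1}{838081}$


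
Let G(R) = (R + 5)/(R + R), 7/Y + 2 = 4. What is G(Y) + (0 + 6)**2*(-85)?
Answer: -42823/14 ≈ -3058.8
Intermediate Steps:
Y = 7/2 (Y = 7/(-2 + 4) = 7/2 ≈ 3.5000)
G(R) = (5 + R)/(2*R) (G(R) = (5 + R)/((2*R)) = (5 + R)*(1/(2*R)) = (5 + R)/(2*R))
G(Y) + (0 + 6)**2*(-85) = (5 + 7/2)/(2*(7/2)) + (0 + 6)**2*(-85) = (1/2)*(2/7)*(17/2) + 6**2*(-85) = 17/14 + 36*(-85) = 17/14 - 3060 = -42823/14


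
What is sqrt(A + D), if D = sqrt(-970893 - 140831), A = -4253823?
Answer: sqrt(-4253823 + 2*I*sqrt(277931)) ≈ 0.26 + 2062.5*I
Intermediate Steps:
D = 2*I*sqrt(277931) (D = sqrt(-1111724) = 2*I*sqrt(277931) ≈ 1054.4*I)
sqrt(A + D) = sqrt(-4253823 + 2*I*sqrt(277931))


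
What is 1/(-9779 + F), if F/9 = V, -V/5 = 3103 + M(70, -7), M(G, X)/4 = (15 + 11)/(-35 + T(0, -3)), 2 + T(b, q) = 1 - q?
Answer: -11/1641994 ≈ -6.6992e-6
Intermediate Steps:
T(b, q) = -1 - q (T(b, q) = -2 + (1 - q) = -1 - q)
M(G, X) = -104/33 (M(G, X) = 4*((15 + 11)/(-35 + (-1 - 1*(-3)))) = 4*(26/(-35 + (-1 + 3))) = 4*(26/(-35 + 2)) = 4*(26/(-33)) = 4*(26*(-1/33)) = 4*(-26/33) = -104/33)
V = -511475/33 (V = -5*(3103 - 104/33) = -5*102295/33 = -511475/33 ≈ -15499.)
F = -1534425/11 (F = 9*(-511475/33) = -1534425/11 ≈ -1.3949e+5)
1/(-9779 + F) = 1/(-9779 - 1534425/11) = 1/(-1641994/11) = -11/1641994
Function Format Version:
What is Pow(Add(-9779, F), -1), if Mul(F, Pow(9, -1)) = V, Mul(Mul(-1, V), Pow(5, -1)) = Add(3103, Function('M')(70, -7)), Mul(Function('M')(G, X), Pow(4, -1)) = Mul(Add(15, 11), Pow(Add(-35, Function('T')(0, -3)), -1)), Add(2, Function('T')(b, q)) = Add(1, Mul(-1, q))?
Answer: Rational(-11, 1641994) ≈ -6.6992e-6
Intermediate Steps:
Function('T')(b, q) = Add(-1, Mul(-1, q)) (Function('T')(b, q) = Add(-2, Add(1, Mul(-1, q))) = Add(-1, Mul(-1, q)))
Function('M')(G, X) = Rational(-104, 33) (Function('M')(G, X) = Mul(4, Mul(Add(15, 11), Pow(Add(-35, Add(-1, Mul(-1, -3))), -1))) = Mul(4, Mul(26, Pow(Add(-35, Add(-1, 3)), -1))) = Mul(4, Mul(26, Pow(Add(-35, 2), -1))) = Mul(4, Mul(26, Pow(-33, -1))) = Mul(4, Mul(26, Rational(-1, 33))) = Mul(4, Rational(-26, 33)) = Rational(-104, 33))
V = Rational(-511475, 33) (V = Mul(-5, Add(3103, Rational(-104, 33))) = Mul(-5, Rational(102295, 33)) = Rational(-511475, 33) ≈ -15499.)
F = Rational(-1534425, 11) (F = Mul(9, Rational(-511475, 33)) = Rational(-1534425, 11) ≈ -1.3949e+5)
Pow(Add(-9779, F), -1) = Pow(Add(-9779, Rational(-1534425, 11)), -1) = Pow(Rational(-1641994, 11), -1) = Rational(-11, 1641994)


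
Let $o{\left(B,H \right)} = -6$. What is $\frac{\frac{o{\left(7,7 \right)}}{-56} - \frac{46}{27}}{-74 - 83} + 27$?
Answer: $\frac{3205891}{118692} \approx 27.01$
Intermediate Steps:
$\frac{\frac{o{\left(7,7 \right)}}{-56} - \frac{46}{27}}{-74 - 83} + 27 = \frac{- \frac{6}{-56} - \frac{46}{27}}{-74 - 83} + 27 = \frac{\left(-6\right) \left(- \frac{1}{56}\right) - \frac{46}{27}}{-157} + 27 = - \frac{\frac{3}{28} - \frac{46}{27}}{157} + 27 = \left(- \frac{1}{157}\right) \left(- \frac{1207}{756}\right) + 27 = \frac{1207}{118692} + 27 = \frac{3205891}{118692}$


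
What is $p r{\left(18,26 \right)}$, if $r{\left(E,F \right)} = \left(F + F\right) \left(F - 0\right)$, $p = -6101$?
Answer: $-8248552$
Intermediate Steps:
$r{\left(E,F \right)} = 2 F^{2}$ ($r{\left(E,F \right)} = 2 F \left(F + 0\right) = 2 F F = 2 F^{2}$)
$p r{\left(18,26 \right)} = - 6101 \cdot 2 \cdot 26^{2} = - 6101 \cdot 2 \cdot 676 = \left(-6101\right) 1352 = -8248552$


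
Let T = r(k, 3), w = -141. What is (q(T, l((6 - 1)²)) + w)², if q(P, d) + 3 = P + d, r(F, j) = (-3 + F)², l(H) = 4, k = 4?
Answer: 19321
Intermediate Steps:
T = 1 (T = (-3 + 4)² = 1² = 1)
q(P, d) = -3 + P + d (q(P, d) = -3 + (P + d) = -3 + P + d)
(q(T, l((6 - 1)²)) + w)² = ((-3 + 1 + 4) - 141)² = (2 - 141)² = (-139)² = 19321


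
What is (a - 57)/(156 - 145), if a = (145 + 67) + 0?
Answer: 155/11 ≈ 14.091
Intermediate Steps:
a = 212 (a = 212 + 0 = 212)
(a - 57)/(156 - 145) = (212 - 57)/(156 - 145) = 155/11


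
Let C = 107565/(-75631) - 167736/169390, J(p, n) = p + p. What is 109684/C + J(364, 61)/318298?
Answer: -111816215053660509808/2459367435416067 ≈ -45465.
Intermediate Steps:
J(p, n) = 2*p
C = -15453238383/6405567545 (C = 107565*(-1/75631) - 167736*1/169390 = -107565/75631 - 83868/84695 = -15453238383/6405567545 ≈ -2.4125)
109684/C + J(364, 61)/318298 = 109684/(-15453238383/6405567545) + (2*364)/318298 = 109684*(-6405567545/15453238383) + 728*(1/318298) = -702588270605780/15453238383 + 364/159149 = -111816215053660509808/2459367435416067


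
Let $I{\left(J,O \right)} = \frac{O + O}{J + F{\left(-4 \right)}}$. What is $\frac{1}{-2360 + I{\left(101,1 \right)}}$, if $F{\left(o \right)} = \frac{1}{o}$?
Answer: $- \frac{403}{951072} \approx -0.00042373$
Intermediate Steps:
$I{\left(J,O \right)} = \frac{2 O}{- \frac{1}{4} + J}$ ($I{\left(J,O \right)} = \frac{O + O}{J + \frac{1}{-4}} = \frac{2 O}{J - \frac{1}{4}} = \frac{2 O}{- \frac{1}{4} + J}$)
$\frac{1}{-2360 + I{\left(101,1 \right)}} = \frac{1}{-2360 + 8 \cdot 1 \frac{1}{-1 + 4 \cdot 101}} = \frac{1}{-2360 + 8 \cdot 1 \frac{1}{-1 + 404}} = \frac{1}{-2360 + 8 \cdot 1 \cdot \frac{1}{403}} = \frac{1}{-2360 + \frac{8}{403}} = \frac{1}{- \frac{951072}{403}} = - \frac{403}{951072}$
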